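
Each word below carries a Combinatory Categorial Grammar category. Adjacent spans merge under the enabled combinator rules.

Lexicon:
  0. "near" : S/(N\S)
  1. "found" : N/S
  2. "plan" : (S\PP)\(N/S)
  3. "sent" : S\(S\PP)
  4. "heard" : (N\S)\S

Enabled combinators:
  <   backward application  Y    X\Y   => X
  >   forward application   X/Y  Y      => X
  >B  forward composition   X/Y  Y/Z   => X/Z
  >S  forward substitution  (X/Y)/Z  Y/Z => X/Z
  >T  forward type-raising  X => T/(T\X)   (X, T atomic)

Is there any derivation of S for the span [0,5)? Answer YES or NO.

[0,5] S   >
  [0,1] "near" : S/(N\S)
  [1,5] N\S   <
    [1,4] S   <
      [1,3] S\PP   <
        [1,2] "found" : N/S
        [2,3] "plan" : (S\PP)\(N/S)
      [3,4] "sent" : S\(S\PP)
    [4,5] "heard" : (N\S)\S

YES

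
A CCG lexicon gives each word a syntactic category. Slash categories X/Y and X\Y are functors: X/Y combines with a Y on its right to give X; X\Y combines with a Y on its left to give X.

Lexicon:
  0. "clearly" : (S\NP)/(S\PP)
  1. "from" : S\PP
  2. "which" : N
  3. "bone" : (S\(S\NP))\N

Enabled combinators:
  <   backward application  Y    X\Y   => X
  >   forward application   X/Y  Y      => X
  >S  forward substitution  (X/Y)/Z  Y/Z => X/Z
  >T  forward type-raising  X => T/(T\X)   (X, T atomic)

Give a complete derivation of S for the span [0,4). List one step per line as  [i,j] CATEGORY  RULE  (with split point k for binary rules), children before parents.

[0,4] S   <
  [0,2] S\NP   >
    [0,1] "clearly" : (S\NP)/(S\PP)
    [1,2] "from" : S\PP
  [2,4] S\(S\NP)   <
    [2,3] "which" : N
    [3,4] "bone" : (S\(S\NP))\N

[0,1] (S\NP)/(S\PP)  lex  "clearly"
[1,2] S\PP  lex  "from"
[0,2] S\NP  >  k=1
[2,3] N  lex  "which"
[3,4] (S\(S\NP))\N  lex  "bone"
[2,4] S\(S\NP)  <  k=3
[0,4] S  <  k=2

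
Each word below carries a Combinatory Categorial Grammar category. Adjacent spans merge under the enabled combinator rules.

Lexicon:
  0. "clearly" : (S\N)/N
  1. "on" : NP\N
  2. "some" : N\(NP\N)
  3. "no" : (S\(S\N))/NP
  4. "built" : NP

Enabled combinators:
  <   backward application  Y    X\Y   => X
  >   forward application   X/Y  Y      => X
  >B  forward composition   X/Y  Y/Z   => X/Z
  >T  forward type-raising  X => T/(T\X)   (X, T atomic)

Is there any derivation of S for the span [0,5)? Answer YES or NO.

YES

[0,5] S   <
  [0,3] S\N   >
    [0,1] "clearly" : (S\N)/N
    [1,3] N   <
      [1,2] "on" : NP\N
      [2,3] "some" : N\(NP\N)
  [3,5] S\(S\N)   >
    [3,4] "no" : (S\(S\N))/NP
    [4,5] "built" : NP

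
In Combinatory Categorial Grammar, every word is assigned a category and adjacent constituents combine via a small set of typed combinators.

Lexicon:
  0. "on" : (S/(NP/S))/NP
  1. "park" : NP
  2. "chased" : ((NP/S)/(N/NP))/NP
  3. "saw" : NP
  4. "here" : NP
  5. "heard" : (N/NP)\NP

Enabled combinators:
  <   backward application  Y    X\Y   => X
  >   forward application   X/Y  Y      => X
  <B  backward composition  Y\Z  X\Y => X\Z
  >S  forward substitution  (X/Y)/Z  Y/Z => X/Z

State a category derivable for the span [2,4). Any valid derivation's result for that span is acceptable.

(NP/S)/(N/NP)

[0,6] S   >
  [0,2] S/(NP/S)   >
    [0,1] "on" : (S/(NP/S))/NP
    [1,2] "park" : NP
  [2,6] NP/S   >
    [2,4] (NP/S)/(N/NP)   >
      [2,3] "chased" : ((NP/S)/(N/NP))/NP
      [3,4] "saw" : NP
    [4,6] N/NP   <
      [4,5] "here" : NP
      [5,6] "heard" : (N/NP)\NP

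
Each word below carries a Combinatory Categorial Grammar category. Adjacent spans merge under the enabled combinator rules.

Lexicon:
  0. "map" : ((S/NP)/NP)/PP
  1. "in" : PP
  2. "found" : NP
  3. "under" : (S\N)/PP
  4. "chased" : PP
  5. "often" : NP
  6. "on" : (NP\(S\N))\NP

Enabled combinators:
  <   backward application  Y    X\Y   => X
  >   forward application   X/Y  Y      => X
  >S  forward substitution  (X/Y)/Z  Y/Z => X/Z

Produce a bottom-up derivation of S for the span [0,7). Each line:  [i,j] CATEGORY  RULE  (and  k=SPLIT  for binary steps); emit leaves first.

[0,1] ((S/NP)/NP)/PP  lex  "map"
[1,2] PP  lex  "in"
[0,2] (S/NP)/NP  >  k=1
[2,3] NP  lex  "found"
[0,3] S/NP  >  k=2
[3,4] (S\N)/PP  lex  "under"
[4,5] PP  lex  "chased"
[3,5] S\N  >  k=4
[5,6] NP  lex  "often"
[6,7] (NP\(S\N))\NP  lex  "on"
[5,7] NP\(S\N)  <  k=6
[3,7] NP  <  k=5
[0,7] S  >  k=3

[0,7] S   >
  [0,3] S/NP   >
    [0,2] (S/NP)/NP   >
      [0,1] "map" : ((S/NP)/NP)/PP
      [1,2] "in" : PP
    [2,3] "found" : NP
  [3,7] NP   <
    [3,5] S\N   >
      [3,4] "under" : (S\N)/PP
      [4,5] "chased" : PP
    [5,7] NP\(S\N)   <
      [5,6] "often" : NP
      [6,7] "on" : (NP\(S\N))\NP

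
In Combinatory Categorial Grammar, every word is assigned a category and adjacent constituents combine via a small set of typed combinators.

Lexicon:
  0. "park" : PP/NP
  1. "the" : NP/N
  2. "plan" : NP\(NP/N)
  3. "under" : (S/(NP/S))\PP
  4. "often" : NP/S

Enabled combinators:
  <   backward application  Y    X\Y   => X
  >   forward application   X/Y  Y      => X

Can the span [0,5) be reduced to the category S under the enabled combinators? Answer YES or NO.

YES

[0,5] S   >
  [0,4] S/(NP/S)   <
    [0,3] PP   >
      [0,1] "park" : PP/NP
      [1,3] NP   <
        [1,2] "the" : NP/N
        [2,3] "plan" : NP\(NP/N)
    [3,4] "under" : (S/(NP/S))\PP
  [4,5] "often" : NP/S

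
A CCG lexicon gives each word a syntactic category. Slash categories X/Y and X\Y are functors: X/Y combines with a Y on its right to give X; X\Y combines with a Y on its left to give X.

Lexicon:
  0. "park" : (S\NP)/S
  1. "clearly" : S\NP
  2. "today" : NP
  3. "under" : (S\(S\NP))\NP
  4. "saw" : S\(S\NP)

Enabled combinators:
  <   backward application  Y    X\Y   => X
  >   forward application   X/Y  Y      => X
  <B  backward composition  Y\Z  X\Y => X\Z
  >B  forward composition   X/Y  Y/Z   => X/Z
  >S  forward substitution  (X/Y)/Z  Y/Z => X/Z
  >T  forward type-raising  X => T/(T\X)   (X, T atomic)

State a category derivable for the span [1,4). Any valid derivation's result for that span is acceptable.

[0,5] S   <
  [0,4] S\NP   >
    [0,1] "park" : (S\NP)/S
    [1,4] S   <
      [1,2] "clearly" : S\NP
      [2,4] S\(S\NP)   <
        [2,3] "today" : NP
        [3,4] "under" : (S\(S\NP))\NP
  [4,5] "saw" : S\(S\NP)

S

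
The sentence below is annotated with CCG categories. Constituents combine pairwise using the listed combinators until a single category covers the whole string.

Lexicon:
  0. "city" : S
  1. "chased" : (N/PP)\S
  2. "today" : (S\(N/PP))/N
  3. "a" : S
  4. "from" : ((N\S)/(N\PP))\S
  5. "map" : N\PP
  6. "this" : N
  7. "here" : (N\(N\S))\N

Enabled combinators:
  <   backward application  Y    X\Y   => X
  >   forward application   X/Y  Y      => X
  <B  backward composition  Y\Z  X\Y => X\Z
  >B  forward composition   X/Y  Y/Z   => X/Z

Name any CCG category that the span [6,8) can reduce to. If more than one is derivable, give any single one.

N\(N\S)

[0,8] S   <
  [0,2] N/PP   <
    [0,1] "city" : S
    [1,2] "chased" : (N/PP)\S
  [2,8] S\(N/PP)   >
    [2,3] "today" : (S\(N/PP))/N
    [3,8] N   <
      [3,6] N\S   >
        [3,5] (N\S)/(N\PP)   <
          [3,4] "a" : S
          [4,5] "from" : ((N\S)/(N\PP))\S
        [5,6] "map" : N\PP
      [6,8] N\(N\S)   <
        [6,7] "this" : N
        [7,8] "here" : (N\(N\S))\N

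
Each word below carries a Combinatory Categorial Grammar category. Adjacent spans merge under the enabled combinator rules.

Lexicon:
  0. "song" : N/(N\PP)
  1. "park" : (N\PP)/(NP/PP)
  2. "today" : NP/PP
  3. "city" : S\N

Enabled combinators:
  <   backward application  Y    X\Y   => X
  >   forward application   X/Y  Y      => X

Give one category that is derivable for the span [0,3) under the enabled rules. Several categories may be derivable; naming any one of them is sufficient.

[0,4] S   <
  [0,3] N   >
    [0,1] "song" : N/(N\PP)
    [1,3] N\PP   >
      [1,2] "park" : (N\PP)/(NP/PP)
      [2,3] "today" : NP/PP
  [3,4] "city" : S\N

N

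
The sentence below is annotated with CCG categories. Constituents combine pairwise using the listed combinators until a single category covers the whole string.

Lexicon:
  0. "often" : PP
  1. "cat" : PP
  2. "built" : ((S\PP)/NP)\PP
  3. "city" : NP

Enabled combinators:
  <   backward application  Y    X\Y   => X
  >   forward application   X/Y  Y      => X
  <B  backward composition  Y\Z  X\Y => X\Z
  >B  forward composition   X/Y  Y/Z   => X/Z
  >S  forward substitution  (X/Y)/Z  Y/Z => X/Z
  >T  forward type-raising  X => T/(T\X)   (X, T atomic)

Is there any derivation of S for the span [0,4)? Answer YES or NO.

YES

[0,4] S   <
  [0,1] "often" : PP
  [1,4] S\PP   >
    [1,3] (S\PP)/NP   <
      [1,2] "cat" : PP
      [2,3] "built" : ((S\PP)/NP)\PP
    [3,4] "city" : NP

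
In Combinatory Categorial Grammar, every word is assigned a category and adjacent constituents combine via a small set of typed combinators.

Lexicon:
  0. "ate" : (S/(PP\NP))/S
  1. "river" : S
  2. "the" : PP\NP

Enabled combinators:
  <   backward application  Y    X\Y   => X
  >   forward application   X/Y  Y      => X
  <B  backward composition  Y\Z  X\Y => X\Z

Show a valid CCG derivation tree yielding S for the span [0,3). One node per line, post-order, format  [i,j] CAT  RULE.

[0,1] (S/(PP\NP))/S  lex  "ate"
[1,2] S  lex  "river"
[0,2] S/(PP\NP)  >  k=1
[2,3] PP\NP  lex  "the"
[0,3] S  >  k=2

[0,3] S   >
  [0,2] S/(PP\NP)   >
    [0,1] "ate" : (S/(PP\NP))/S
    [1,2] "river" : S
  [2,3] "the" : PP\NP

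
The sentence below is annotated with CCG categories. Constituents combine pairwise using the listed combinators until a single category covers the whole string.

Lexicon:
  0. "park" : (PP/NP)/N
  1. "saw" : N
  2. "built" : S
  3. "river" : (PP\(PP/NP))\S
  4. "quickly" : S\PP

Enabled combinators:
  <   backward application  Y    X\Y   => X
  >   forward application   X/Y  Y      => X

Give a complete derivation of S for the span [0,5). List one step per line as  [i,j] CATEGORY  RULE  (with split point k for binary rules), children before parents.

[0,1] (PP/NP)/N  lex  "park"
[1,2] N  lex  "saw"
[0,2] PP/NP  >  k=1
[2,3] S  lex  "built"
[3,4] (PP\(PP/NP))\S  lex  "river"
[2,4] PP\(PP/NP)  <  k=3
[0,4] PP  <  k=2
[4,5] S\PP  lex  "quickly"
[0,5] S  <  k=4

[0,5] S   <
  [0,4] PP   <
    [0,2] PP/NP   >
      [0,1] "park" : (PP/NP)/N
      [1,2] "saw" : N
    [2,4] PP\(PP/NP)   <
      [2,3] "built" : S
      [3,4] "river" : (PP\(PP/NP))\S
  [4,5] "quickly" : S\PP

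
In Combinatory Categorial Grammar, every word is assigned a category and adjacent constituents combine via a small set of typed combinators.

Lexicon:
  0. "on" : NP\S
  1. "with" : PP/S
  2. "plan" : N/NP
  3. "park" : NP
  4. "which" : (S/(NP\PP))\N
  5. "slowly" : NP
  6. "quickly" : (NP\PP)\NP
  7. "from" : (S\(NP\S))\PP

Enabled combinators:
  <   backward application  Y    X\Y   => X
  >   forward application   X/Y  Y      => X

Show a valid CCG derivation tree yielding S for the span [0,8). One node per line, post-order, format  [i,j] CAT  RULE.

[0,8] S   <
  [0,1] "on" : NP\S
  [1,8] S\(NP\S)   <
    [1,7] PP   >
      [1,2] "with" : PP/S
      [2,7] S   >
        [2,5] S/(NP\PP)   <
          [2,4] N   >
            [2,3] "plan" : N/NP
            [3,4] "park" : NP
          [4,5] "which" : (S/(NP\PP))\N
        [5,7] NP\PP   <
          [5,6] "slowly" : NP
          [6,7] "quickly" : (NP\PP)\NP
    [7,8] "from" : (S\(NP\S))\PP

[0,1] NP\S  lex  "on"
[1,2] PP/S  lex  "with"
[2,3] N/NP  lex  "plan"
[3,4] NP  lex  "park"
[2,4] N  >  k=3
[4,5] (S/(NP\PP))\N  lex  "which"
[2,5] S/(NP\PP)  <  k=4
[5,6] NP  lex  "slowly"
[6,7] (NP\PP)\NP  lex  "quickly"
[5,7] NP\PP  <  k=6
[2,7] S  >  k=5
[1,7] PP  >  k=2
[7,8] (S\(NP\S))\PP  lex  "from"
[1,8] S\(NP\S)  <  k=7
[0,8] S  <  k=1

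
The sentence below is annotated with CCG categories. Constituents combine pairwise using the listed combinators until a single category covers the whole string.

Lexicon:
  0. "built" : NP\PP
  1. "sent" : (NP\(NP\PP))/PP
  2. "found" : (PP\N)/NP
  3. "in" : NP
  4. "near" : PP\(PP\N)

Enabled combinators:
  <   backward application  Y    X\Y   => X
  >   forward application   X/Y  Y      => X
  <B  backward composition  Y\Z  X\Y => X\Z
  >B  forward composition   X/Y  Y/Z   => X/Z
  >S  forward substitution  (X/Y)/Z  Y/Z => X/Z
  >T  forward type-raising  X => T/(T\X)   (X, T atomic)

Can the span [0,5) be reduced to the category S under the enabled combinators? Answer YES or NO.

NP\PP (NP\(NP\PP))/PP (PP\N)/NP NP PP\(PP\N)
CKY chart[0,5] = {N/(N\NP), NP, NP/(NP\NP), PP/(PP\NP), S/(S\NP)}; S ∉ chart

NO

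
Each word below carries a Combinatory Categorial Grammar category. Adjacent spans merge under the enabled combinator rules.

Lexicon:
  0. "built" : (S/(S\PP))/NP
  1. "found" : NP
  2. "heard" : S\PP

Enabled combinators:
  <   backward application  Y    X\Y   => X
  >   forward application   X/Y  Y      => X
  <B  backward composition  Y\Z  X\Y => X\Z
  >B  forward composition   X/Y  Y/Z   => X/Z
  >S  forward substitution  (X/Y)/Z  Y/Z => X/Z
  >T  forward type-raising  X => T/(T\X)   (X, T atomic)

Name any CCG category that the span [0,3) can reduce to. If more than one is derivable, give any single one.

[0,3] S   >
  [0,2] S/(S\PP)   >
    [0,1] "built" : (S/(S\PP))/NP
    [1,2] "found" : NP
  [2,3] "heard" : S\PP

S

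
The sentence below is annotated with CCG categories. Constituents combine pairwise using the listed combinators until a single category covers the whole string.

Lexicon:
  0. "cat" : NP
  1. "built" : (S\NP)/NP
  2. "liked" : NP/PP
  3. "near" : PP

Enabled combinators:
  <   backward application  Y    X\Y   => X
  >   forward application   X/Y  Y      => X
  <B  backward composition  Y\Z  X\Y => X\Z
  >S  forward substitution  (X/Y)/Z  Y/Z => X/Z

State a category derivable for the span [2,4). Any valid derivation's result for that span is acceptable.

[0,4] S   <
  [0,1] "cat" : NP
  [1,4] S\NP   >
    [1,2] "built" : (S\NP)/NP
    [2,4] NP   >
      [2,3] "liked" : NP/PP
      [3,4] "near" : PP

NP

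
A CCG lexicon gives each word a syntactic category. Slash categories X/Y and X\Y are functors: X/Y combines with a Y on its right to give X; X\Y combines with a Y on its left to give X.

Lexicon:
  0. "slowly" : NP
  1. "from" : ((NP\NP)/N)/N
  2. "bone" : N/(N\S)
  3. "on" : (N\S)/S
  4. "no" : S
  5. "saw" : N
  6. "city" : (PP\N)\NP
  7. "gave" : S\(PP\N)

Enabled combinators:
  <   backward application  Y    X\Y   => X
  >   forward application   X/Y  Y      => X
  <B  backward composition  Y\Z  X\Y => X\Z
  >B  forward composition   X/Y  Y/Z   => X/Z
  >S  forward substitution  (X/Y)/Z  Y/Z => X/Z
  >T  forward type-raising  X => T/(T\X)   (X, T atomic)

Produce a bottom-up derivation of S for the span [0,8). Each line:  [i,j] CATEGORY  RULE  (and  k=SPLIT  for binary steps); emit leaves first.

[0,8] S   <
  [0,1] "slowly" : NP
  [1,8] S\NP   <B
    [1,6] NP\NP   >
      [1,5] (NP\NP)/N   >
        [1,2] "from" : ((NP\NP)/N)/N
        [2,5] N   >
          [2,3] "bone" : N/(N\S)
          [3,5] N\S   >
            [3,4] "on" : (N\S)/S
            [4,5] "no" : S
      [5,6] "saw" : N
    [6,8] S\NP   <B
      [6,7] "city" : (PP\N)\NP
      [7,8] "gave" : S\(PP\N)

[0,1] NP  lex  "slowly"
[1,2] ((NP\NP)/N)/N  lex  "from"
[2,3] N/(N\S)  lex  "bone"
[3,4] (N\S)/S  lex  "on"
[4,5] S  lex  "no"
[3,5] N\S  >  k=4
[2,5] N  >  k=3
[1,5] (NP\NP)/N  >  k=2
[5,6] N  lex  "saw"
[1,6] NP\NP  >  k=5
[6,7] (PP\N)\NP  lex  "city"
[7,8] S\(PP\N)  lex  "gave"
[6,8] S\NP  <B  k=7
[1,8] S\NP  <B  k=6
[0,8] S  <  k=1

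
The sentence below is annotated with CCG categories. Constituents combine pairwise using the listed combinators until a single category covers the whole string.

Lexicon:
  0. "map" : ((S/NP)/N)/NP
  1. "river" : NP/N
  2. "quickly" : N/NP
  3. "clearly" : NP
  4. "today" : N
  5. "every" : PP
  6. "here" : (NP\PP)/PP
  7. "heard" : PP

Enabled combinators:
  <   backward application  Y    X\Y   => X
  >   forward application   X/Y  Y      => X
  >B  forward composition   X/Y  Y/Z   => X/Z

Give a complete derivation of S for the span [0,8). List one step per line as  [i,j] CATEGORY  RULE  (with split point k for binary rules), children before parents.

[0,1] ((S/NP)/N)/NP  lex  "map"
[1,2] NP/N  lex  "river"
[2,3] N/NP  lex  "quickly"
[3,4] NP  lex  "clearly"
[2,4] N  >  k=3
[1,4] NP  >  k=2
[0,4] (S/NP)/N  >  k=1
[4,5] N  lex  "today"
[0,5] S/NP  >  k=4
[5,6] PP  lex  "every"
[6,7] (NP\PP)/PP  lex  "here"
[7,8] PP  lex  "heard"
[6,8] NP\PP  >  k=7
[5,8] NP  <  k=6
[0,8] S  >  k=5

[0,8] S   >
  [0,5] S/NP   >
    [0,4] (S/NP)/N   >
      [0,1] "map" : ((S/NP)/N)/NP
      [1,4] NP   >
        [1,2] "river" : NP/N
        [2,4] N   >
          [2,3] "quickly" : N/NP
          [3,4] "clearly" : NP
    [4,5] "today" : N
  [5,8] NP   <
    [5,6] "every" : PP
    [6,8] NP\PP   >
      [6,7] "here" : (NP\PP)/PP
      [7,8] "heard" : PP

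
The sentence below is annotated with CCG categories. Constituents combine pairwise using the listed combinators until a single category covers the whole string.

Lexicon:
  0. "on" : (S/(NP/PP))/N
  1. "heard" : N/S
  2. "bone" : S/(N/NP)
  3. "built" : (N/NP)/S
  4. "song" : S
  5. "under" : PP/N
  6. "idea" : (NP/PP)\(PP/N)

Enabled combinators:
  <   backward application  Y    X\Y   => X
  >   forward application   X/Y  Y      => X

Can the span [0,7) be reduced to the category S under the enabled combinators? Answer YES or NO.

YES

[0,7] S   >
  [0,5] S/(NP/PP)   >
    [0,1] "on" : (S/(NP/PP))/N
    [1,5] N   >
      [1,2] "heard" : N/S
      [2,5] S   >
        [2,3] "bone" : S/(N/NP)
        [3,5] N/NP   >
          [3,4] "built" : (N/NP)/S
          [4,5] "song" : S
  [5,7] NP/PP   <
    [5,6] "under" : PP/N
    [6,7] "idea" : (NP/PP)\(PP/N)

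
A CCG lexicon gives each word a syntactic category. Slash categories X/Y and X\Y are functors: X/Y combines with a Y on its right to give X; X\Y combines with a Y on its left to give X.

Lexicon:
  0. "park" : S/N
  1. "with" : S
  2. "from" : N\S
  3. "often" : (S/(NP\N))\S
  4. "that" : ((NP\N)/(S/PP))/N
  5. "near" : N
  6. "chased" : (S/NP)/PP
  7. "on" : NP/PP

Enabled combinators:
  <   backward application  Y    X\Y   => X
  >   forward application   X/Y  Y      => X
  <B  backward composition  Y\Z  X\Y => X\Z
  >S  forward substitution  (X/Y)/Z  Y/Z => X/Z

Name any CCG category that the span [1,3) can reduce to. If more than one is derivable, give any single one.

N

[0,8] S   >
  [0,4] S/(NP\N)   <
    [0,3] S   >
      [0,1] "park" : S/N
      [1,3] N   <
        [1,2] "with" : S
        [2,3] "from" : N\S
    [3,4] "often" : (S/(NP\N))\S
  [4,8] NP\N   >
    [4,6] (NP\N)/(S/PP)   >
      [4,5] "that" : ((NP\N)/(S/PP))/N
      [5,6] "near" : N
    [6,8] S/PP   >S
      [6,7] "chased" : (S/NP)/PP
      [7,8] "on" : NP/PP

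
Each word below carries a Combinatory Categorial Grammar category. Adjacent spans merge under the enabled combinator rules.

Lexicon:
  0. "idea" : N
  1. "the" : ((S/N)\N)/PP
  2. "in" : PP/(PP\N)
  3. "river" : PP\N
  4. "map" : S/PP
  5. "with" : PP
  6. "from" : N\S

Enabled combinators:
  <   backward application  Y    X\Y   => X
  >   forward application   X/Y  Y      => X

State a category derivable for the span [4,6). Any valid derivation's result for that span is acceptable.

[0,7] S   >
  [0,4] S/N   <
    [0,1] "idea" : N
    [1,4] (S/N)\N   >
      [1,2] "the" : ((S/N)\N)/PP
      [2,4] PP   >
        [2,3] "in" : PP/(PP\N)
        [3,4] "river" : PP\N
  [4,7] N   <
    [4,6] S   >
      [4,5] "map" : S/PP
      [5,6] "with" : PP
    [6,7] "from" : N\S

S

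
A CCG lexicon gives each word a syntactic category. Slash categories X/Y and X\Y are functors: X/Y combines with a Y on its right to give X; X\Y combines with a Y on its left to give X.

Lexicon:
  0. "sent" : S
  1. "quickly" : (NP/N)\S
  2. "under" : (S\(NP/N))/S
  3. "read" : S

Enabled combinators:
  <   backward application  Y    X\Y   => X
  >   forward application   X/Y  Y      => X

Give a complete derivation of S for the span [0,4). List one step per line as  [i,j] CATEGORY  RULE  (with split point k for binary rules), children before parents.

[0,4] S   <
  [0,2] NP/N   <
    [0,1] "sent" : S
    [1,2] "quickly" : (NP/N)\S
  [2,4] S\(NP/N)   >
    [2,3] "under" : (S\(NP/N))/S
    [3,4] "read" : S

[0,1] S  lex  "sent"
[1,2] (NP/N)\S  lex  "quickly"
[0,2] NP/N  <  k=1
[2,3] (S\(NP/N))/S  lex  "under"
[3,4] S  lex  "read"
[2,4] S\(NP/N)  >  k=3
[0,4] S  <  k=2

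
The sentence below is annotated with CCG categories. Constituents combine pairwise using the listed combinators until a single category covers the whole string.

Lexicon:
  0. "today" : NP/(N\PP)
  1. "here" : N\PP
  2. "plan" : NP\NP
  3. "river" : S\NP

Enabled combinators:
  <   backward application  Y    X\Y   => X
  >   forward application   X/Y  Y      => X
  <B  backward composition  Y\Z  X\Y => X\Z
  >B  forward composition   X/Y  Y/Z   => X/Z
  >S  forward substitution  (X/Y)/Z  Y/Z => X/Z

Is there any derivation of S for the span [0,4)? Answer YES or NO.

[0,4] S   <
  [0,2] NP   >
    [0,1] "today" : NP/(N\PP)
    [1,2] "here" : N\PP
  [2,4] S\NP   <B
    [2,3] "plan" : NP\NP
    [3,4] "river" : S\NP

YES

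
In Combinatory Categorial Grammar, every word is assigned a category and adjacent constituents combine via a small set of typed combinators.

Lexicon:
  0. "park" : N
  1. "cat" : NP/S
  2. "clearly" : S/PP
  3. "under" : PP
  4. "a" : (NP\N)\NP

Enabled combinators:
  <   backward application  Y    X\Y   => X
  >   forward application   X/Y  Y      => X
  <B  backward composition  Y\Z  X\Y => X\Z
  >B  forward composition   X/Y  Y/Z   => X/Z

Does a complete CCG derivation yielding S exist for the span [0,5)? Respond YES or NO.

NO

N NP/S S/PP PP (NP\N)\NP
CKY chart[0,5] = {NP}; S ∉ chart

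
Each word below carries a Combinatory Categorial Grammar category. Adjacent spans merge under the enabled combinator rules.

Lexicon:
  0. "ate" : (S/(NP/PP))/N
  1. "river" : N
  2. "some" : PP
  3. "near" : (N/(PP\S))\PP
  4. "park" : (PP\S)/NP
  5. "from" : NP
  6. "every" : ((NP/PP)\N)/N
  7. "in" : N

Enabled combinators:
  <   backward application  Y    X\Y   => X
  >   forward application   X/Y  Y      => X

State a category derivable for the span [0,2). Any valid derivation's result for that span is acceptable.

S/(NP/PP)

[0,8] S   >
  [0,2] S/(NP/PP)   >
    [0,1] "ate" : (S/(NP/PP))/N
    [1,2] "river" : N
  [2,8] NP/PP   <
    [2,6] N   >
      [2,4] N/(PP\S)   <
        [2,3] "some" : PP
        [3,4] "near" : (N/(PP\S))\PP
      [4,6] PP\S   >
        [4,5] "park" : (PP\S)/NP
        [5,6] "from" : NP
    [6,8] (NP/PP)\N   >
      [6,7] "every" : ((NP/PP)\N)/N
      [7,8] "in" : N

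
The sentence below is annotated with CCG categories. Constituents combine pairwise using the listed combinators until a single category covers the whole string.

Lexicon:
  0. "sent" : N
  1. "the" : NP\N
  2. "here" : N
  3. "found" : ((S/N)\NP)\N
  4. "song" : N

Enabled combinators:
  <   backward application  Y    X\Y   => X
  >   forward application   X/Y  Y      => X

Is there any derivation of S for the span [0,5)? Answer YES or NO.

[0,5] S   >
  [0,4] S/N   <
    [0,2] NP   <
      [0,1] "sent" : N
      [1,2] "the" : NP\N
    [2,4] (S/N)\NP   <
      [2,3] "here" : N
      [3,4] "found" : ((S/N)\NP)\N
  [4,5] "song" : N

YES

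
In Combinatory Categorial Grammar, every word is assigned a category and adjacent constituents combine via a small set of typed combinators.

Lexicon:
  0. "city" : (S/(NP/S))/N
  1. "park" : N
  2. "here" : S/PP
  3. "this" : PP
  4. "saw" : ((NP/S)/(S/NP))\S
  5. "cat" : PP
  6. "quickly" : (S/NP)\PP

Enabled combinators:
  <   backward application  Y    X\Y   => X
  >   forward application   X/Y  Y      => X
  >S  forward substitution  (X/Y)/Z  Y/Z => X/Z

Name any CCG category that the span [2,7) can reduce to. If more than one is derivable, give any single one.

NP/S

[0,7] S   >
  [0,2] S/(NP/S)   >
    [0,1] "city" : (S/(NP/S))/N
    [1,2] "park" : N
  [2,7] NP/S   >
    [2,5] (NP/S)/(S/NP)   <
      [2,4] S   >
        [2,3] "here" : S/PP
        [3,4] "this" : PP
      [4,5] "saw" : ((NP/S)/(S/NP))\S
    [5,7] S/NP   <
      [5,6] "cat" : PP
      [6,7] "quickly" : (S/NP)\PP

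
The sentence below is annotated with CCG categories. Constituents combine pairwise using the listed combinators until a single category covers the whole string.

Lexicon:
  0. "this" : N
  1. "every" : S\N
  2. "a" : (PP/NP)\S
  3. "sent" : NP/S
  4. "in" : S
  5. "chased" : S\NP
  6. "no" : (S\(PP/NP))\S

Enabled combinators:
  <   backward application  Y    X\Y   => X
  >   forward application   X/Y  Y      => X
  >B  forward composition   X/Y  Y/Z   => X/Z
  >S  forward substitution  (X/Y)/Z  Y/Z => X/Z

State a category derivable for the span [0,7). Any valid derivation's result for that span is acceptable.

S

[0,7] S   <
  [0,3] PP/NP   <
    [0,2] S   <
      [0,1] "this" : N
      [1,2] "every" : S\N
    [2,3] "a" : (PP/NP)\S
  [3,7] S\(PP/NP)   <
    [3,6] S   <
      [3,5] NP   >
        [3,4] "sent" : NP/S
        [4,5] "in" : S
      [5,6] "chased" : S\NP
    [6,7] "no" : (S\(PP/NP))\S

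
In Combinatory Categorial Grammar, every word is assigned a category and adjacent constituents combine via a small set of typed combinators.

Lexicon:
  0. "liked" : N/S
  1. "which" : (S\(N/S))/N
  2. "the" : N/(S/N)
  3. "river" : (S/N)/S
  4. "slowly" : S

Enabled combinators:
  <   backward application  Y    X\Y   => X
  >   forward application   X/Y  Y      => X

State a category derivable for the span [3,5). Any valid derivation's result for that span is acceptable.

S/N

[0,5] S   <
  [0,1] "liked" : N/S
  [1,5] S\(N/S)   >
    [1,2] "which" : (S\(N/S))/N
    [2,5] N   >
      [2,3] "the" : N/(S/N)
      [3,5] S/N   >
        [3,4] "river" : (S/N)/S
        [4,5] "slowly" : S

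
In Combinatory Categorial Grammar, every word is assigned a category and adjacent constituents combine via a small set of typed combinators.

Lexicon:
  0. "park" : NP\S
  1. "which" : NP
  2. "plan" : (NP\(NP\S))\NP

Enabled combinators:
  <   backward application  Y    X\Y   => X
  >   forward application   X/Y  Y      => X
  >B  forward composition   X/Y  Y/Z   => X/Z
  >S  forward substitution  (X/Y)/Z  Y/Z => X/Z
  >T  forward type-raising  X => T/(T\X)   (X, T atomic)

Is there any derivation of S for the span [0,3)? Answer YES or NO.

NO

NP\S NP (NP\(NP\S))\NP
CKY chart[0,3] = {N/(N\NP), NP, NP/(NP\NP), PP/(PP\NP), S/(S\NP)}; S ∉ chart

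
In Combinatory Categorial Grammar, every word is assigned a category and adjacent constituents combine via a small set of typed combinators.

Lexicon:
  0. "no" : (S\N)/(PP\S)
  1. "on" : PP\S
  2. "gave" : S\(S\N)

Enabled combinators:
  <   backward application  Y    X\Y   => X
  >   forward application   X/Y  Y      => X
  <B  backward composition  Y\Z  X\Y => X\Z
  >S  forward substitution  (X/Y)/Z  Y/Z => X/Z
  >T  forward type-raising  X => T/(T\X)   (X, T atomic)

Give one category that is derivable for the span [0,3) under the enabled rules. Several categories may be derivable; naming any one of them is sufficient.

S

[0,3] S   <
  [0,2] S\N   >
    [0,1] "no" : (S\N)/(PP\S)
    [1,2] "on" : PP\S
  [2,3] "gave" : S\(S\N)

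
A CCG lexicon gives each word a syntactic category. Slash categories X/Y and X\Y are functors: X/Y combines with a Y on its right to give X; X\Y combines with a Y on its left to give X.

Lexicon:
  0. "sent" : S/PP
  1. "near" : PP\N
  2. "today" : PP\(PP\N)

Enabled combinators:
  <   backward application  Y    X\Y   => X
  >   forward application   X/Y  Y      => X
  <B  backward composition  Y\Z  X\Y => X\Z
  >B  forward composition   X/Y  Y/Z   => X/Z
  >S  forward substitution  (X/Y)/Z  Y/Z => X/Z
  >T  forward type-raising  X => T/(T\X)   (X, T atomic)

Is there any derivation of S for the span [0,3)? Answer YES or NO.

[0,3] S   >
  [0,1] "sent" : S/PP
  [1,3] PP   <
    [1,2] "near" : PP\N
    [2,3] "today" : PP\(PP\N)

YES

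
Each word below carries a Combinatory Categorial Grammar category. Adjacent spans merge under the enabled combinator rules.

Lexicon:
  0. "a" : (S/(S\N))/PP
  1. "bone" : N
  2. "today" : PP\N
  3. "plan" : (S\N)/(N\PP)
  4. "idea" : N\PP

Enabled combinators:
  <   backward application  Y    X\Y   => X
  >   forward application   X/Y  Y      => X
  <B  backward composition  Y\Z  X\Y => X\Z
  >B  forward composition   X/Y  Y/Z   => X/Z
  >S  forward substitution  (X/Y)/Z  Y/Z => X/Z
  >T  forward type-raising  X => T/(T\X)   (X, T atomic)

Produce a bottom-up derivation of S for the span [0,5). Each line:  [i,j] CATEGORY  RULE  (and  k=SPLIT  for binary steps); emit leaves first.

[0,1] (S/(S\N))/PP  lex  "a"
[1,2] N  lex  "bone"
[2,3] PP\N  lex  "today"
[1,3] PP  <  k=2
[0,3] S/(S\N)  >  k=1
[3,4] (S\N)/(N\PP)  lex  "plan"
[4,5] N\PP  lex  "idea"
[3,5] S\N  >  k=4
[0,5] S  >  k=3

[0,5] S   >
  [0,3] S/(S\N)   >
    [0,1] "a" : (S/(S\N))/PP
    [1,3] PP   <
      [1,2] "bone" : N
      [2,3] "today" : PP\N
  [3,5] S\N   >
    [3,4] "plan" : (S\N)/(N\PP)
    [4,5] "idea" : N\PP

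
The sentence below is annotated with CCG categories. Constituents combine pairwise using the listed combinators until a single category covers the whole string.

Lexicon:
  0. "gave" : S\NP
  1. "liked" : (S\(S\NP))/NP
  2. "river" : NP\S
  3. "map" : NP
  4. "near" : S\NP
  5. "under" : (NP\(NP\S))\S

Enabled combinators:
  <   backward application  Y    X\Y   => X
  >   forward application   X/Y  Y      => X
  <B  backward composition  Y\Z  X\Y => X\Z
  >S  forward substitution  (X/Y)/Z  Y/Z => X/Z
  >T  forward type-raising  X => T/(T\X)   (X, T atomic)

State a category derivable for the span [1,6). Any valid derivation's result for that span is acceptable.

S\(S\NP)

[0,6] S   <
  [0,1] "gave" : S\NP
  [1,6] S\(S\NP)   >
    [1,2] "liked" : (S\(S\NP))/NP
    [2,6] NP   <
      [2,3] "river" : NP\S
      [3,6] NP\(NP\S)   <
        [3,5] S   <
          [3,4] "map" : NP
          [4,5] "near" : S\NP
        [5,6] "under" : (NP\(NP\S))\S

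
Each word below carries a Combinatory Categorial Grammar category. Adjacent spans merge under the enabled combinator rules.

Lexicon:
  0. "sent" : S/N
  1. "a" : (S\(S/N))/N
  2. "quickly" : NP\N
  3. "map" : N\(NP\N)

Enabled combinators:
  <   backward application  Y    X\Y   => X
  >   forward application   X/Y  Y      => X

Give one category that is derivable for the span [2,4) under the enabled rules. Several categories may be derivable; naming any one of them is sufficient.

[0,4] S   <
  [0,1] "sent" : S/N
  [1,4] S\(S/N)   >
    [1,2] "a" : (S\(S/N))/N
    [2,4] N   <
      [2,3] "quickly" : NP\N
      [3,4] "map" : N\(NP\N)

N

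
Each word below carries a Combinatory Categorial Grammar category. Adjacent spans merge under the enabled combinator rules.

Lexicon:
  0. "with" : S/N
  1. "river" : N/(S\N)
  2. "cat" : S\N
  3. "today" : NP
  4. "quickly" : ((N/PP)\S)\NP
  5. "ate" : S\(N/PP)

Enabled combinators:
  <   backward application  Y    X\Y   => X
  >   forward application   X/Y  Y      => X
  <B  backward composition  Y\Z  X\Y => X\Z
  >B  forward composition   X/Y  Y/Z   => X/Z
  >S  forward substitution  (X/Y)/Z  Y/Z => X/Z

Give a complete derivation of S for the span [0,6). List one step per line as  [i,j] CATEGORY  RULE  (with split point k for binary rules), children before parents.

[0,6] S   <
  [0,5] N/PP   <
    [0,3] S   >
      [0,1] "with" : S/N
      [1,3] N   >
        [1,2] "river" : N/(S\N)
        [2,3] "cat" : S\N
    [3,5] (N/PP)\S   <
      [3,4] "today" : NP
      [4,5] "quickly" : ((N/PP)\S)\NP
  [5,6] "ate" : S\(N/PP)

[0,1] S/N  lex  "with"
[1,2] N/(S\N)  lex  "river"
[2,3] S\N  lex  "cat"
[1,3] N  >  k=2
[0,3] S  >  k=1
[3,4] NP  lex  "today"
[4,5] ((N/PP)\S)\NP  lex  "quickly"
[3,5] (N/PP)\S  <  k=4
[0,5] N/PP  <  k=3
[5,6] S\(N/PP)  lex  "ate"
[0,6] S  <  k=5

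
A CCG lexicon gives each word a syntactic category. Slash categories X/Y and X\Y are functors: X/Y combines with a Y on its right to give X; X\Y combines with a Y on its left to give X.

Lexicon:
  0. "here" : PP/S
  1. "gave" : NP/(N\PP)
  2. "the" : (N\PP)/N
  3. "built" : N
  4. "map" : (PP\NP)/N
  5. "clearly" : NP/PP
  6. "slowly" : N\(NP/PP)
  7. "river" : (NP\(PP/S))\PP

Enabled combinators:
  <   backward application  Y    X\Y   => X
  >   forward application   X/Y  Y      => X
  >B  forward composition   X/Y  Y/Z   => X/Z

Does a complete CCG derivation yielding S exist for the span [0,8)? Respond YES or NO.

PP/S NP/(N\PP) (N\PP)/N N (PP\NP)/N NP/PP N\(NP/PP) (NP\(PP/S))\PP
CKY chart[0,8] = {NP}; S ∉ chart

NO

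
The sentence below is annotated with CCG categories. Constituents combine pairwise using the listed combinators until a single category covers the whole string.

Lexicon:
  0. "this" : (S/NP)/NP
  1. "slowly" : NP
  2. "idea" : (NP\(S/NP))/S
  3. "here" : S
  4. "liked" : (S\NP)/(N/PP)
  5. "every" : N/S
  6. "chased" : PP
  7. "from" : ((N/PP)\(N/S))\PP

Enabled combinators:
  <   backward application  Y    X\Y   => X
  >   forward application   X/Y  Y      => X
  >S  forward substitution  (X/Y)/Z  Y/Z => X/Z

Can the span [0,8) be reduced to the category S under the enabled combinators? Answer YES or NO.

YES

[0,8] S   <
  [0,4] NP   <
    [0,2] S/NP   >
      [0,1] "this" : (S/NP)/NP
      [1,2] "slowly" : NP
    [2,4] NP\(S/NP)   >
      [2,3] "idea" : (NP\(S/NP))/S
      [3,4] "here" : S
  [4,8] S\NP   >
    [4,5] "liked" : (S\NP)/(N/PP)
    [5,8] N/PP   <
      [5,6] "every" : N/S
      [6,8] (N/PP)\(N/S)   <
        [6,7] "chased" : PP
        [7,8] "from" : ((N/PP)\(N/S))\PP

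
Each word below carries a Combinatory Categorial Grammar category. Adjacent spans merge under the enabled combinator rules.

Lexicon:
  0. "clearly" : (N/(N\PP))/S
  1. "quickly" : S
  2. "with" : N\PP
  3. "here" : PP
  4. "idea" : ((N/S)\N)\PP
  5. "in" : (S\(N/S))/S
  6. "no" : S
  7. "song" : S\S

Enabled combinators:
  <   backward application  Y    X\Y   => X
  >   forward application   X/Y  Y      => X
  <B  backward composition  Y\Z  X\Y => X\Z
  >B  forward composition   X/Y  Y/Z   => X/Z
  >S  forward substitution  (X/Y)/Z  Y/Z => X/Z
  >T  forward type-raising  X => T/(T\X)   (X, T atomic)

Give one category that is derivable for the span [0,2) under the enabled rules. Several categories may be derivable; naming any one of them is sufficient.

N/(N\PP)

[0,8] S   <
  [0,3] N   >
    [0,2] N/(N\PP)   >
      [0,1] "clearly" : (N/(N\PP))/S
      [1,2] "quickly" : S
    [2,3] "with" : N\PP
  [3,8] S\N   <B
    [3,7] S\N   <B
      [3,5] (N/S)\N   <
        [3,4] "here" : PP
        [4,5] "idea" : ((N/S)\N)\PP
      [5,7] S\(N/S)   >
        [5,6] "in" : (S\(N/S))/S
        [6,7] "no" : S
    [7,8] "song" : S\S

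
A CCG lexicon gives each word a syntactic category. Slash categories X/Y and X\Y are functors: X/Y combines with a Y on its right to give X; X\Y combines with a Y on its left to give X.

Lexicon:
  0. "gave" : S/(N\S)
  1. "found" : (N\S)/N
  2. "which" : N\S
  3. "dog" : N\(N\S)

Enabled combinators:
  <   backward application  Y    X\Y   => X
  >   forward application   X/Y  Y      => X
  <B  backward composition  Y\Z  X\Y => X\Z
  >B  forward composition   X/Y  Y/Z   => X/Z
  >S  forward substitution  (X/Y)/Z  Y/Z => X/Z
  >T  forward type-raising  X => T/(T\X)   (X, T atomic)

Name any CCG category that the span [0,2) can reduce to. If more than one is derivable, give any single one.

S/N

[0,4] S   >
  [0,2] S/N   >B
    [0,1] "gave" : S/(N\S)
    [1,2] "found" : (N\S)/N
  [2,4] N   <
    [2,3] "which" : N\S
    [3,4] "dog" : N\(N\S)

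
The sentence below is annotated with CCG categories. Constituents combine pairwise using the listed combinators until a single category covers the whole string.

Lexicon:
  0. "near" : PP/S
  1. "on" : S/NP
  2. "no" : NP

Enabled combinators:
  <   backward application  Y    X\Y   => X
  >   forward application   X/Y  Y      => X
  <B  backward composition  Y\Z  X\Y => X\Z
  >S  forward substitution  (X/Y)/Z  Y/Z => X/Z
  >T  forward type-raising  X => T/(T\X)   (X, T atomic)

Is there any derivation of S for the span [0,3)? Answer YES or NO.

NO

PP/S S/NP NP
CKY chart[0,3] = {N/(N\PP), NP/(NP\PP), PP, PP/(PP\PP), S/(S\PP)}; S ∉ chart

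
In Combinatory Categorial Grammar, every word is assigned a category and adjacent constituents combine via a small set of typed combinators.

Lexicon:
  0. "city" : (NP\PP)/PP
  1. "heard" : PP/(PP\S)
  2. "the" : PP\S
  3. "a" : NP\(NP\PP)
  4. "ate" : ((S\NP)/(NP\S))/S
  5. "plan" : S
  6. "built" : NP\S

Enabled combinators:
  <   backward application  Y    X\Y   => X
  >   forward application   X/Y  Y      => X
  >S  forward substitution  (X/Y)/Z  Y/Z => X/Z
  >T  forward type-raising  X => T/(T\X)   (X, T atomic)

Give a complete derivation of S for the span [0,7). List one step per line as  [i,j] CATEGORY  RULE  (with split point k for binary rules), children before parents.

[0,7] S   <
  [0,4] NP   <
    [0,3] NP\PP   >
      [0,1] "city" : (NP\PP)/PP
      [1,3] PP   >
        [1,2] "heard" : PP/(PP\S)
        [2,3] "the" : PP\S
    [3,4] "a" : NP\(NP\PP)
  [4,7] S\NP   >
    [4,6] (S\NP)/(NP\S)   >
      [4,5] "ate" : ((S\NP)/(NP\S))/S
      [5,6] "plan" : S
    [6,7] "built" : NP\S

[0,1] (NP\PP)/PP  lex  "city"
[1,2] PP/(PP\S)  lex  "heard"
[2,3] PP\S  lex  "the"
[1,3] PP  >  k=2
[0,3] NP\PP  >  k=1
[3,4] NP\(NP\PP)  lex  "a"
[0,4] NP  <  k=3
[4,5] ((S\NP)/(NP\S))/S  lex  "ate"
[5,6] S  lex  "plan"
[4,6] (S\NP)/(NP\S)  >  k=5
[6,7] NP\S  lex  "built"
[4,7] S\NP  >  k=6
[0,7] S  <  k=4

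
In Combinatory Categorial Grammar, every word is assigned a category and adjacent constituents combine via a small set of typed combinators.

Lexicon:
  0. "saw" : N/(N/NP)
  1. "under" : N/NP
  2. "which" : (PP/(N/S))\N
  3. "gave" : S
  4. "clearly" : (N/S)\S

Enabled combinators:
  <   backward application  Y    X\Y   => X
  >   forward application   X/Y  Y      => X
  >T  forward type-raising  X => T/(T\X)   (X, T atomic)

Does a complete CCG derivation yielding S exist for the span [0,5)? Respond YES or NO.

NO

N/(N/NP) N/NP (PP/(N/S))\N S (N/S)\S
CKY chart[0,5] = {N/(N\PP), NP/(NP\PP), PP, PP/(PP\PP), S/(S\PP)}; S ∉ chart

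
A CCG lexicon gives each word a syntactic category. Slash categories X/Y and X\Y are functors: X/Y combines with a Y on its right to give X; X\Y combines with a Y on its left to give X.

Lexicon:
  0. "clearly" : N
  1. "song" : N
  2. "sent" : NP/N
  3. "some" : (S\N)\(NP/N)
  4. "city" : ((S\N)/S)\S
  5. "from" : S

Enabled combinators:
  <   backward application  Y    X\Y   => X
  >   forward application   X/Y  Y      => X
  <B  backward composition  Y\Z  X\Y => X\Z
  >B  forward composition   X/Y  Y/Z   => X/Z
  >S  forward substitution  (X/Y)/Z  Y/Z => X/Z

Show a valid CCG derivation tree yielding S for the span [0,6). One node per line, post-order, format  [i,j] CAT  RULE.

[0,6] S   <
  [0,1] "clearly" : N
  [1,6] S\N   >
    [1,5] (S\N)/S   <
      [1,4] S   <
        [1,2] "song" : N
        [2,4] S\N   <
          [2,3] "sent" : NP/N
          [3,4] "some" : (S\N)\(NP/N)
      [4,5] "city" : ((S\N)/S)\S
    [5,6] "from" : S

[0,1] N  lex  "clearly"
[1,2] N  lex  "song"
[2,3] NP/N  lex  "sent"
[3,4] (S\N)\(NP/N)  lex  "some"
[2,4] S\N  <  k=3
[1,4] S  <  k=2
[4,5] ((S\N)/S)\S  lex  "city"
[1,5] (S\N)/S  <  k=4
[5,6] S  lex  "from"
[1,6] S\N  >  k=5
[0,6] S  <  k=1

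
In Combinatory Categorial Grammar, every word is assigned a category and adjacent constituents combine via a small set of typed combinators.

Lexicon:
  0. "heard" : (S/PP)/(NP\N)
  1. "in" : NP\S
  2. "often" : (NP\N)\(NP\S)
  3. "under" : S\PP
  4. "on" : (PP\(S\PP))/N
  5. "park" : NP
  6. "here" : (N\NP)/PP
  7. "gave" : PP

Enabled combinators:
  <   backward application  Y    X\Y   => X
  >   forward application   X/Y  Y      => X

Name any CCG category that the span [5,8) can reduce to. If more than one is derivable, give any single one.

N

[0,8] S   >
  [0,3] S/PP   >
    [0,1] "heard" : (S/PP)/(NP\N)
    [1,3] NP\N   <
      [1,2] "in" : NP\S
      [2,3] "often" : (NP\N)\(NP\S)
  [3,8] PP   <
    [3,4] "under" : S\PP
    [4,8] PP\(S\PP)   >
      [4,5] "on" : (PP\(S\PP))/N
      [5,8] N   <
        [5,6] "park" : NP
        [6,8] N\NP   >
          [6,7] "here" : (N\NP)/PP
          [7,8] "gave" : PP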